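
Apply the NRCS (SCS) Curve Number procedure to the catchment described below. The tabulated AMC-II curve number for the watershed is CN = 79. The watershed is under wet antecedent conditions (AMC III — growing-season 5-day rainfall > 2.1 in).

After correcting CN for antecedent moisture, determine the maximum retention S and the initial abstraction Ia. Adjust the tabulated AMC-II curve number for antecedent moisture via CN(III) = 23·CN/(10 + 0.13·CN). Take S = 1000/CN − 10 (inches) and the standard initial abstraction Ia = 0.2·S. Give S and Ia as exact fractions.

S = 2100/1817 in ≈ 1.156 in; Ia = 420/1817 in ≈ 0.231 in

Wet (AMC III): CN(III) = 23·79/(10 + 0.13·79) = 1817/(2027/100) = 181700/2027 ≈ 89.640
S = 1000/(181700/2027) − 10 = 2100/1817 in ≈ 1.156 in
Ia = 0.2S: 0.2·1.156 = 0.231 in (exactly 420/1817)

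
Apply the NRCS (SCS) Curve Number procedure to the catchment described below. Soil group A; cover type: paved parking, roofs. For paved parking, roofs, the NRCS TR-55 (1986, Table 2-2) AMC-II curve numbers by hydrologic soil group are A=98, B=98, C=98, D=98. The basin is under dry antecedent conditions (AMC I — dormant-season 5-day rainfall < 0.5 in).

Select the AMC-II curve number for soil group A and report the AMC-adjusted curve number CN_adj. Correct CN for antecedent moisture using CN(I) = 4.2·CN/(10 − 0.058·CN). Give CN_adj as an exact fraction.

NRCS table: paved parking, roofs, soil group A → CN(II) = 98
Dry (AMC I): CN(I) = 4.2·98/(10 − 0.058·98) = (2058/5)/(1079/250) = 102900/1079 ≈ 95.366

CN_adj = 102900/1079 ≈ 95.366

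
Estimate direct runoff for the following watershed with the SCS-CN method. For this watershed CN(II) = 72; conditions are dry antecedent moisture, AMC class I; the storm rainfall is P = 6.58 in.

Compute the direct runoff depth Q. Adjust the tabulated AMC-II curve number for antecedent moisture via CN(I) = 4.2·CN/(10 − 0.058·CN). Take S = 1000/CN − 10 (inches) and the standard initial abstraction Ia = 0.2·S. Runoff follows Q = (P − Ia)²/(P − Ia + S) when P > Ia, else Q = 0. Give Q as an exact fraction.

Q = 40742689/25492050 in ≈ 1.598 in

Dry (AMC I): CN(I) = 4.2·72/(10 − 0.058·72) = (1512/5)/(728/125) = 675/13 ≈ 51.923
S = 1000/(675/13) − 10 = 250/27 in ≈ 9.259 in
Ia = 0.2S: 0.2·9.259 = 1.852 in (exactly 50/27)
Since P=6.580 > Ia=1.852: effective rainfall P−Ia = 6383/1350 in
Q = (6383/1350)²/((6383/1350) + 250/27) = (40742689/1822500)/(18883/1350) = 40742689/25492050 in ≈ 1.598 in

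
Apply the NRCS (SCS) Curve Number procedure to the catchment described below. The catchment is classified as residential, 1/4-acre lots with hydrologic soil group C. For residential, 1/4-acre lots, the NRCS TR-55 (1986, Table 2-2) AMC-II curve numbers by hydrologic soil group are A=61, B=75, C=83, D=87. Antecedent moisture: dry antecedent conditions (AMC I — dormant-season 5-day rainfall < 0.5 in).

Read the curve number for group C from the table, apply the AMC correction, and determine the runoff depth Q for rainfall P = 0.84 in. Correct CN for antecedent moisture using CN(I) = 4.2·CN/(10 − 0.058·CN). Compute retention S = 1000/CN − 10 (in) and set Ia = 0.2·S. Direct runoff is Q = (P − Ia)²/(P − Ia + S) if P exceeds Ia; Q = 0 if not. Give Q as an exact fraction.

Q = 0 in ≈ 0.000 in

NRCS table: residential, 1/4-acre lots, soil group C → CN(II) = 83
CN(I) from CN(II)=83: (4.2·83)/(10 − 0.058·83) = 174300/2593 ≈ 67.219
Retention S: 1000/CN − 10 with CN=67.219 → S = 8500/1743 ≈ 4.877 in
Ia = 0.2S: 0.2·4.877 = 0.975 in (exactly 1700/1743)
P = 0.840 ≤ Ia = 0.975 in: entire storm abstracted, Q = 0.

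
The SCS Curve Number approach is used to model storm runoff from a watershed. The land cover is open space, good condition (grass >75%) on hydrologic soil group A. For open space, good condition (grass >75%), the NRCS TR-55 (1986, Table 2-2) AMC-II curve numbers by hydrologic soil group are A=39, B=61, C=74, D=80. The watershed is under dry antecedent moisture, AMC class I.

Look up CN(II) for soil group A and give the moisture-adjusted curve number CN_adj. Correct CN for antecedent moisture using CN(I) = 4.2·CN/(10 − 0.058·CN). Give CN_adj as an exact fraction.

NRCS table: open space, good condition (grass >75%), soil group A → CN(II) = 39
CN(I) from CN(II)=39: (4.2·39)/(10 − 0.058·39) = 81900/3869 ≈ 21.168

CN_adj = 81900/3869 ≈ 21.168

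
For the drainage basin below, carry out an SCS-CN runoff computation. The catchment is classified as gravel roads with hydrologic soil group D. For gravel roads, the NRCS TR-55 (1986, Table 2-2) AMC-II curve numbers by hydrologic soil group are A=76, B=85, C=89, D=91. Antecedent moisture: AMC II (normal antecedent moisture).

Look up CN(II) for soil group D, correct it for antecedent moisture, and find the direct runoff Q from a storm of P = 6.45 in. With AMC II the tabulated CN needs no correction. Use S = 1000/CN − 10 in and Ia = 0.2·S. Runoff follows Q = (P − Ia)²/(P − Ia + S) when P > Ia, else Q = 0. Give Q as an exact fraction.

Q = 43160547/7995260 in ≈ 5.398 in

NRCS table: gravel roads, soil group D → CN(II) = 91
CN(II) = 91; AMC II needs no correction.
S = 1000/91 − 10 = 90/91 in ≈ 0.989 in
Initial abstraction Ia = S/5 = (90/91)/5 = 18/91 ≈ 0.198 in
P − Ia = 6.450 − 0.198 = 11379/1820 ≈ 6.252 in (> 0, runoff occurs)
Q = (11379/1820)²/((11379/1820) + 90/91) = (129481641/3312400)/(13179/1820) = 43160547/7995260 in ≈ 5.398 in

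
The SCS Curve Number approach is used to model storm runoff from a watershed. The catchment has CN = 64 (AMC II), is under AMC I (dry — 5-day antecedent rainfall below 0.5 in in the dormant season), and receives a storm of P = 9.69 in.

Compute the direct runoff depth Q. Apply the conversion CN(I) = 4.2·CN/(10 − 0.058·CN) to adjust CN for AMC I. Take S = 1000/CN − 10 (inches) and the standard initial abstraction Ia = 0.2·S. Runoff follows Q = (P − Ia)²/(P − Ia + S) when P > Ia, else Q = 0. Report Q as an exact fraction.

Q = 669124/277725 in ≈ 2.409 in

Adjust CN=64 to AMC I: 4.2·64/(10 − 0.058·64) → (1344/5) ÷ (786/125) = 5600/131 ≈ 42.748
Max retention: S = 1000/(5600/131) − 10 = 375/28 in (≈ 13.393 in)
Ia = 0.2S: 0.2·13.393 = 2.679 in (exactly 75/28)
Excess rainfall: 9.690 − 2.679 = 7.011 in; P > Ia so Q > 0
Q = (1227/175)²/((1227/175) + 375/28) = (1505529/30625)/(14283/700) = 669124/277725 in ≈ 2.409 in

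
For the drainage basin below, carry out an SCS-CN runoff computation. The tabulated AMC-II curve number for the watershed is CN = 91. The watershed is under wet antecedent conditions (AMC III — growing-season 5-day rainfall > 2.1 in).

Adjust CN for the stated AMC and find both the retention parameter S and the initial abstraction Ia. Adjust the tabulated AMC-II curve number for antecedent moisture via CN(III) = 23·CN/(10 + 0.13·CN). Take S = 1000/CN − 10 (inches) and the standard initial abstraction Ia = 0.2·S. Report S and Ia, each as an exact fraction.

Adjust CN=91 to AMC III: 23·91/(10 + 0.13·91) → 2093 ÷ (2183/100) = 209300/2183 ≈ 95.877
S = 1000/(209300/2183) − 10 = 900/2093 in ≈ 0.430 in
Ia = 0.2S: 0.2·0.430 = 0.086 in (exactly 180/2093)

S = 900/2093 in ≈ 0.430 in; Ia = 180/2093 in ≈ 0.086 in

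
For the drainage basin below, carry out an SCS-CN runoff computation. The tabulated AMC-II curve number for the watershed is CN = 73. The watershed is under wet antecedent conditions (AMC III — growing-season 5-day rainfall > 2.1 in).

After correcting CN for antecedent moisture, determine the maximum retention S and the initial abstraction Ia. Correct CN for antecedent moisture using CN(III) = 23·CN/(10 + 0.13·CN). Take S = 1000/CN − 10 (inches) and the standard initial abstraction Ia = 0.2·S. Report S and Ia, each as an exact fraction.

Wet (AMC III): CN(III) = 23·73/(10 + 0.13·73) = 1679/(1949/100) = 167900/1949 ≈ 86.147
S = 1000/(167900/1949) − 10 = 2700/1679 in ≈ 1.608 in
Initial abstraction Ia = S/5 = (2700/1679)/5 = 540/1679 ≈ 0.322 in

S = 2700/1679 in ≈ 1.608 in; Ia = 540/1679 in ≈ 0.322 in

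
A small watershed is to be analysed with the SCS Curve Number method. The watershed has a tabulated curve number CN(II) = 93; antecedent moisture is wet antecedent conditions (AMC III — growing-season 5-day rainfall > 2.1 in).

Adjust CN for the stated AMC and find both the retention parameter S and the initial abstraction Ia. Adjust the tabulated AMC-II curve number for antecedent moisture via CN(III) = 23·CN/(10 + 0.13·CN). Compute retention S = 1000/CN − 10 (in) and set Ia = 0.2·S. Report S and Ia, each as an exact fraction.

Adjust CN=93 to AMC III: 23·93/(10 + 0.13·93) → 2139 ÷ (2209/100) = 213900/2209 ≈ 96.831
Max retention: S = 1000/(213900/2209) − 10 = 700/2139 in (≈ 0.327 in)
Ia = 0.2·(700/2139) = 140/2139 in ≈ 0.065 in

S = 700/2139 in ≈ 0.327 in; Ia = 140/2139 in ≈ 0.065 in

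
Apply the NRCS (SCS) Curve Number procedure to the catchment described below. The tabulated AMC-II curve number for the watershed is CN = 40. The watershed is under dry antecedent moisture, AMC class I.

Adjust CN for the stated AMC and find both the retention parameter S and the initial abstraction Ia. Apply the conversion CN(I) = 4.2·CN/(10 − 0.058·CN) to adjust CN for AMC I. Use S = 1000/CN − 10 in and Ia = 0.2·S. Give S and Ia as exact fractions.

Adjust CN=40 to AMC I: 4.2·40/(10 − 0.058·40) → 168 ÷ (192/25) = 175/8 ≈ 21.875
Max retention: S = 1000/(175/8) − 10 = 250/7 in (≈ 35.714 in)
Ia = 0.2·(250/7) = 50/7 in ≈ 7.143 in

S = 250/7 in ≈ 35.714 in; Ia = 50/7 in ≈ 7.143 in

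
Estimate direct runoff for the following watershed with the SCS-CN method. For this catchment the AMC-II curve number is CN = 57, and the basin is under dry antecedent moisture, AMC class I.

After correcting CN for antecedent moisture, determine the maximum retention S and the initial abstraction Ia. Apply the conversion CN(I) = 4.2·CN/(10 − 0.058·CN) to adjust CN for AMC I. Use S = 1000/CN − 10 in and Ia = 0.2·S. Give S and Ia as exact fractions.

S = 21500/1197 in ≈ 17.962 in; Ia = 4300/1197 in ≈ 3.592 in

Adjust CN=57 to AMC I: 4.2·57/(10 − 0.058·57) → (1197/5) ÷ (3347/500) = 119700/3347 ≈ 35.763
Retention S: 1000/CN − 10 with CN=35.763 → S = 21500/1197 ≈ 17.962 in
Initial abstraction Ia = S/5 = (21500/1197)/5 = 4300/1197 ≈ 3.592 in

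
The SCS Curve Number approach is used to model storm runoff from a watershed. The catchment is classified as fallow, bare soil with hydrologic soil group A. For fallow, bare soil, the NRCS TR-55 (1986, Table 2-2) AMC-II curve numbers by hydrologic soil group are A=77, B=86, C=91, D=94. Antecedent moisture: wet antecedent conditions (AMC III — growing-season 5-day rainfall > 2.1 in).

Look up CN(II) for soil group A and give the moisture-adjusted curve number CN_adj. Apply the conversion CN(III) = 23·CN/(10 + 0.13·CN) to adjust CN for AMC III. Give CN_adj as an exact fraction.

CN_adj = 7700/87 ≈ 88.506

NRCS table: fallow, bare soil, soil group A → CN(II) = 77
Adjust CN=77 to AMC III: 23·77/(10 + 0.13·77) → 1771 ÷ (2001/100) = 7700/87 ≈ 88.506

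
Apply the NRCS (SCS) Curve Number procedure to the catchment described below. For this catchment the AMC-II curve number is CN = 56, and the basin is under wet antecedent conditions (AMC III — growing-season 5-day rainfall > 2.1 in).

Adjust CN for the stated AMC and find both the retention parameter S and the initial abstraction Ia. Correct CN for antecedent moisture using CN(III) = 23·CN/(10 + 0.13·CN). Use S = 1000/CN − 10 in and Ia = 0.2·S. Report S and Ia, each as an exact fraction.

S = 550/161 in ≈ 3.416 in; Ia = 110/161 in ≈ 0.683 in

Wet (AMC III): CN(III) = 23·56/(10 + 0.13·56) = 1288/(432/25) = 4025/54 ≈ 74.537
Retention S: 1000/CN − 10 with CN=74.537 → S = 550/161 ≈ 3.416 in
Ia = 0.2S: 0.2·3.416 = 0.683 in (exactly 110/161)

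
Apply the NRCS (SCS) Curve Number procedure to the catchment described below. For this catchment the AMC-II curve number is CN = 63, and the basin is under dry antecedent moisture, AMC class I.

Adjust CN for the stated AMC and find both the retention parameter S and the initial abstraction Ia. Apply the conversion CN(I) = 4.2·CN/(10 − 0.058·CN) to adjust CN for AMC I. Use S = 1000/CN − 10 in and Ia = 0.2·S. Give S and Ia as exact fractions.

Dry (AMC I): CN(I) = 4.2·63/(10 − 0.058·63) = (1323/5)/(3173/500) = 132300/3173 ≈ 41.696
Max retention: S = 1000/(132300/3173) − 10 = 18500/1323 in (≈ 13.983 in)
Ia = 0.2·(18500/1323) = 3700/1323 in ≈ 2.797 in

S = 18500/1323 in ≈ 13.983 in; Ia = 3700/1323 in ≈ 2.797 in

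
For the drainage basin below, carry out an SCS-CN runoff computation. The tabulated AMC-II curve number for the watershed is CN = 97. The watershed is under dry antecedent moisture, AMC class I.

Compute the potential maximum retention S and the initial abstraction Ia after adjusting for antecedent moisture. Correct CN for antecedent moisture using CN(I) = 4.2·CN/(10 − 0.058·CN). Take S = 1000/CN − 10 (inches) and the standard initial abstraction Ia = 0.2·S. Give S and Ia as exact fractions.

S = 500/679 in ≈ 0.736 in; Ia = 100/679 in ≈ 0.147 in

CN(I) from CN(II)=97: (4.2·97)/(10 − 0.058·97) = 67900/729 ≈ 93.141
S = 1000/(67900/729) − 10 = 500/679 in ≈ 0.736 in
Ia = 0.2S: 0.2·0.736 = 0.147 in (exactly 100/679)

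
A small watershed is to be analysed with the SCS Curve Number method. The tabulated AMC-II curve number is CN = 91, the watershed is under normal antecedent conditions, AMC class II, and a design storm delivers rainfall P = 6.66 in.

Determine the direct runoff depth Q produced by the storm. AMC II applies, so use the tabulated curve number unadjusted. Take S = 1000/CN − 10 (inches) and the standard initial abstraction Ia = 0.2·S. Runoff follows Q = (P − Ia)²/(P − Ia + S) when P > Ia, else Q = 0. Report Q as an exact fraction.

Q = 96059601/17139850 in ≈ 5.604 in

Average conditions: CN = 91 (no AMC adjustment).
S = 1000/91 − 10 = 90/91 in ≈ 0.989 in
Initial abstraction Ia = S/5 = (90/91)/5 = 18/91 ≈ 0.198 in
Excess rainfall: 6.660 − 0.198 = 6.462 in; P > Ia so Q > 0
Runoff Q = (P−Ia)²/(P−Ia+S) = (6.462)²/(6.462+0.989) = 96059601/17139850 ≈ 5.604 in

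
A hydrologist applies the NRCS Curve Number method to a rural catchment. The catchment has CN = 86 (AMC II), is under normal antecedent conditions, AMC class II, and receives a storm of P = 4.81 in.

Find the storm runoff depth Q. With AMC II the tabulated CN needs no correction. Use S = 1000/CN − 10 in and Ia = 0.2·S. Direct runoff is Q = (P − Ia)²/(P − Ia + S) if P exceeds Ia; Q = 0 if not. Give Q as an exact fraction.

Q = 371834089/113016900 in ≈ 3.290 in

CN(II) = 86; AMC II needs no correction.
Retention S: 1000/CN − 10 with CN=86.000 → S = 70/43 ≈ 1.628 in
Initial abstraction Ia = S/5 = (70/43)/5 = 14/43 ≈ 0.326 in
P − Ia = 4.810 − 0.326 = 19283/4300 ≈ 4.484 in (> 0, runoff occurs)
Q = (19283/4300)²/((19283/4300) + 70/43) = (371834089/18490000)/(26283/4300) = 371834089/113016900 in ≈ 3.290 in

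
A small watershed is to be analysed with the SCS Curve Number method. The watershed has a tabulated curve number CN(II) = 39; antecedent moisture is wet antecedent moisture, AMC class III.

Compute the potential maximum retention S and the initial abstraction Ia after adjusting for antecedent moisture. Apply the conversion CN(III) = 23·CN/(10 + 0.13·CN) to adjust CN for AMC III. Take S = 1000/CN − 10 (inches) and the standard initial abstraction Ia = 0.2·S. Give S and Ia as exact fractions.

S = 6100/897 in ≈ 6.800 in; Ia = 1220/897 in ≈ 1.360 in

CN(III) from CN(II)=39: (23·39)/(10 + 0.13·39) = 89700/1507 ≈ 59.522
S = 1000/(89700/1507) − 10 = 6100/897 in ≈ 6.800 in
Ia = 0.2·(6100/897) = 1220/897 in ≈ 1.360 in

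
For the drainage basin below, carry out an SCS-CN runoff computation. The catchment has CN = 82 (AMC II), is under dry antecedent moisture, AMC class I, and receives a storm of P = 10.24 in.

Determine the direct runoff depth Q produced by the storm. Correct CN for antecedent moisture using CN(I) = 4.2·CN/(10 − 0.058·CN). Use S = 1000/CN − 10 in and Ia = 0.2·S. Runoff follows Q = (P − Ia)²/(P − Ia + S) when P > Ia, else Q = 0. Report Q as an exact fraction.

Dry (AMC I): CN(I) = 4.2·82/(10 − 0.058·82) = (1722/5)/(1311/250) = 28700/437 ≈ 65.675
Retention S: 1000/CN − 10 with CN=65.675 → S = 1500/287 ≈ 5.226 in
Ia = 0.2S: 0.2·5.226 = 1.045 in (exactly 300/287)
Since P=10.240 > Ia=1.045: effective rainfall P−Ia = 65972/7175 in
Q = (65972/7175)²/((65972/7175) + 1500/287) = (4352304784/51480625)/(103472/7175) = 272019049/46400725 in ≈ 5.862 in

Q = 272019049/46400725 in ≈ 5.862 in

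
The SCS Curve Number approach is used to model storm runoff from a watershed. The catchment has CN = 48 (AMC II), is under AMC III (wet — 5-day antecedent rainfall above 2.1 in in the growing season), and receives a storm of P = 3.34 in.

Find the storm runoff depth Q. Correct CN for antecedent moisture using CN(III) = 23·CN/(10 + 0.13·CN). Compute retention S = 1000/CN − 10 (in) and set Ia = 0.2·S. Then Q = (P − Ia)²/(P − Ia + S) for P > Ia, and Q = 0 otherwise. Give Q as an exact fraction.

Q = 68442529/84604350 in ≈ 0.809 in

Wet (AMC III): CN(III) = 23·48/(10 + 0.13·48) = 1104/(406/25) = 13800/203 ≈ 67.980
S = 1000/(13800/203) − 10 = 325/69 in ≈ 4.710 in
Ia = 0.2·(325/69) = 65/69 in ≈ 0.942 in
Since P=3.340 > Ia=0.942: effective rainfall P−Ia = 8273/3450 in
Q: (8273/3450)² ÷ (24523/3450) = 68442529/84604350 in (≈ 0.809 in)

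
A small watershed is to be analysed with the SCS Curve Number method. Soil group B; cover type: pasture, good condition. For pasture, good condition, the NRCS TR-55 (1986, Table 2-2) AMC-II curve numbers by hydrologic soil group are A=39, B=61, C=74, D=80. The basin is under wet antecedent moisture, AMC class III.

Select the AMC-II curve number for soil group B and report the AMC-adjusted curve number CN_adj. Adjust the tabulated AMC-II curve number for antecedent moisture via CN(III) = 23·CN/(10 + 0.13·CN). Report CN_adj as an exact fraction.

NRCS table: pasture, good condition, soil group B → CN(II) = 61
Adjust CN=61 to AMC III: 23·61/(10 + 0.13·61) → 1403 ÷ (1793/100) = 140300/1793 ≈ 78.249

CN_adj = 140300/1793 ≈ 78.249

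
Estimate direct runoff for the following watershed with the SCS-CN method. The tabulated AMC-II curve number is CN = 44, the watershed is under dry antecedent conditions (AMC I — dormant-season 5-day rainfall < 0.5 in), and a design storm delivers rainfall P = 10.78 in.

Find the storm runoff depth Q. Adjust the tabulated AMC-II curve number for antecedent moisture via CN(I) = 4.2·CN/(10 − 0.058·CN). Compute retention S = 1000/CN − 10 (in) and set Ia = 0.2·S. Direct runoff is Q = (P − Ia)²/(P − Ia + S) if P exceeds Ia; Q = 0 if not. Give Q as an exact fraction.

CN(I) from CN(II)=44: (4.2·44)/(10 − 0.058·44) = 3300/133 ≈ 24.812
S = 1000/(3300/133) − 10 = 1000/33 in ≈ 30.303 in
Initial abstraction Ia = S/5 = (1000/33)/5 = 200/33 ≈ 6.061 in
P − Ia = 10.780 − 6.061 = 7787/1650 ≈ 4.719 in (> 0, runoff occurs)
Runoff Q = (P−Ia)²/(P−Ia+S) = (4.719)²/(4.719+30.303) = 60637369/95348550 ≈ 0.636 in

Q = 60637369/95348550 in ≈ 0.636 in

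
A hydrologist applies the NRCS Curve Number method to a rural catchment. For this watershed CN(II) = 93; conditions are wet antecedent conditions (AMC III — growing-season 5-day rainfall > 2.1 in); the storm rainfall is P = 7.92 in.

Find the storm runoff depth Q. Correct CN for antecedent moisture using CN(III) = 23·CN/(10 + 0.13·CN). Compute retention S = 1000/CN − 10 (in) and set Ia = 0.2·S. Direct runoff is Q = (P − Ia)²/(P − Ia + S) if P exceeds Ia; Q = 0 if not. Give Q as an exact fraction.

Q = 88209240242/11698244475 in ≈ 7.540 in

CN(III) from CN(II)=93: (23·93)/(10 + 0.13·93) = 213900/2209 ≈ 96.831
Retention S: 1000/CN − 10 with CN=96.831 → S = 700/2139 ≈ 0.327 in
Ia = 0.2·(700/2139) = 140/2139 in ≈ 0.065 in
P − Ia = 7.920 − 0.065 = 420022/53475 ≈ 7.855 in (> 0, runoff occurs)
Q = (420022/53475)²/((420022/53475) + 700/2139) = (176418480484/2859575625)/(437522/53475) = 88209240242/11698244475 in ≈ 7.540 in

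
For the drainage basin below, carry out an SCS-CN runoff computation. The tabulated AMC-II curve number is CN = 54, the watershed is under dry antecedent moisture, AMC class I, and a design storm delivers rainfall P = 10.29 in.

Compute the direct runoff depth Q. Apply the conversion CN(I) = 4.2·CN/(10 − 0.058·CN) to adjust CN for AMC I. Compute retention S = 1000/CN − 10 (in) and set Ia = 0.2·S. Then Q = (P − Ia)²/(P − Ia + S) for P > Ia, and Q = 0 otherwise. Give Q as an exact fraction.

CN(I) from CN(II)=54: (4.2·54)/(10 − 0.058·54) = 56700/1717 ≈ 33.023
S = 1000/(56700/1717) − 10 = 11500/567 in ≈ 20.282 in
Ia = 0.2S: 0.2·20.282 = 4.056 in (exactly 2300/567)
Since P=10.290 > Ia=4.056: effective rainfall P−Ia = 353443/56700 in
Q = (353443/56700)²/((353443/56700) + 11500/567) = (124921954249/3214890000)/(1503443/56700) = 124921954249/85245218100 in ≈ 1.465 in

Q = 124921954249/85245218100 in ≈ 1.465 in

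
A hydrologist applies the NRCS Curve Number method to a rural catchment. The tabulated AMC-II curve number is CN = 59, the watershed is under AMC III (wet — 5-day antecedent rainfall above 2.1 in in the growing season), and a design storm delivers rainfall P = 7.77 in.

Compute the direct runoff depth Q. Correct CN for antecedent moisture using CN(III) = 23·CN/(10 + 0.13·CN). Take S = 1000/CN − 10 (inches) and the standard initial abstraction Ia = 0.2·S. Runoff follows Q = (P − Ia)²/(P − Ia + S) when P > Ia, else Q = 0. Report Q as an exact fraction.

CN(III) from CN(II)=59: (23·59)/(10 + 0.13·59) = 135700/1767 ≈ 76.797
Retention S: 1000/CN − 10 with CN=76.797 → S = 4100/1357 ≈ 3.021 in
Ia = 0.2S: 0.2·3.021 = 0.604 in (exactly 820/1357)
Excess rainfall: 7.770 − 0.604 = 7.166 in; P > Ia so Q > 0
Q = (972389/135700)²/((972389/135700) + 4100/1357) = (945540367321/18414490000)/(1382389/135700) = 945540367321/187590187300 in ≈ 5.040 in

Q = 945540367321/187590187300 in ≈ 5.040 in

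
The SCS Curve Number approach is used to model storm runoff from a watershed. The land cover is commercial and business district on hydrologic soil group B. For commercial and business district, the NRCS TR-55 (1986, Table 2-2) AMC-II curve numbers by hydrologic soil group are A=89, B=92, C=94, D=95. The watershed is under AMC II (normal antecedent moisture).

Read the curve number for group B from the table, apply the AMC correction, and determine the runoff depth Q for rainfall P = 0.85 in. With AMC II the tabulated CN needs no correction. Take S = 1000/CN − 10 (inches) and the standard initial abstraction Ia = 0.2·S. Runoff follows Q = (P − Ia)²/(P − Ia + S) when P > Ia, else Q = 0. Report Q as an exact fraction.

Q = 96721/327060 in ≈ 0.296 in

NRCS table: commercial and business district, soil group B → CN(II) = 92
Average conditions: CN = 92 (no AMC adjustment).
Retention S: 1000/CN − 10 with CN=92.000 → S = 20/23 ≈ 0.870 in
Ia = 0.2·(20/23) = 4/23 in ≈ 0.174 in
P − Ia = 0.850 − 0.174 = 311/460 ≈ 0.676 in (> 0, runoff occurs)
Runoff Q = (P−Ia)²/(P−Ia+S) = (0.676)²/(0.676+0.870) = 96721/327060 ≈ 0.296 in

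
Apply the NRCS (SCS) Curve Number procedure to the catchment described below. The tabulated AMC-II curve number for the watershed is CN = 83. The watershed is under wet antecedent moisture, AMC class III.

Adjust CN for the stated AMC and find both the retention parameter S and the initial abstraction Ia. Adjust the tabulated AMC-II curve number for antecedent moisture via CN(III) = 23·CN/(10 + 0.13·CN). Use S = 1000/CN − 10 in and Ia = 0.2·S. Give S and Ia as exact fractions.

CN(III) from CN(II)=83: (23·83)/(10 + 0.13·83) = 190900/2079 ≈ 91.823
S = 1000/(190900/2079) − 10 = 1700/1909 in ≈ 0.891 in
Ia = 0.2S: 0.2·0.891 = 0.178 in (exactly 340/1909)

S = 1700/1909 in ≈ 0.891 in; Ia = 340/1909 in ≈ 0.178 in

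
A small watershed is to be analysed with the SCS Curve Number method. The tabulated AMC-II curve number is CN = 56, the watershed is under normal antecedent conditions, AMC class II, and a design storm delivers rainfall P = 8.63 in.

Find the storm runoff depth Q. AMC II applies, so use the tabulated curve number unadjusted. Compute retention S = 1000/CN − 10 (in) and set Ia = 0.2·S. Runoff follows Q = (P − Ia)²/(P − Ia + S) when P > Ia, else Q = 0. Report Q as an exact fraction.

Q = 24413481/7308700 in ≈ 3.340 in

CN(II) = 56; AMC II needs no correction.
Retention S: 1000/CN − 10 with CN=56.000 → S = 55/7 ≈ 7.857 in
Ia = 0.2·(55/7) = 11/7 in ≈ 1.571 in
Excess rainfall: 8.630 − 1.571 = 7.059 in; P > Ia so Q > 0
Q = (4941/700)²/((4941/700) + 55/7) = (24413481/490000)/(10441/700) = 24413481/7308700 in ≈ 3.340 in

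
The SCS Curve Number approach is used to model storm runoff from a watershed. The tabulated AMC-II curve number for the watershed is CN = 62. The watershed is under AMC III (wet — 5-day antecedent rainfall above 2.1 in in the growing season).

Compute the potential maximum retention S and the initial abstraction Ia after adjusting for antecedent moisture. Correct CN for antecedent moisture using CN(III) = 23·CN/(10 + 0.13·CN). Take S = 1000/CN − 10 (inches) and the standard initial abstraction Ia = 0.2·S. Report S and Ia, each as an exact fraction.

S = 1900/713 in ≈ 2.665 in; Ia = 380/713 in ≈ 0.533 in

Wet (AMC III): CN(III) = 23·62/(10 + 0.13·62) = 1426/(903/50) = 71300/903 ≈ 78.959
S = 1000/(71300/903) − 10 = 1900/713 in ≈ 2.665 in
Initial abstraction Ia = S/5 = (1900/713)/5 = 380/713 ≈ 0.533 in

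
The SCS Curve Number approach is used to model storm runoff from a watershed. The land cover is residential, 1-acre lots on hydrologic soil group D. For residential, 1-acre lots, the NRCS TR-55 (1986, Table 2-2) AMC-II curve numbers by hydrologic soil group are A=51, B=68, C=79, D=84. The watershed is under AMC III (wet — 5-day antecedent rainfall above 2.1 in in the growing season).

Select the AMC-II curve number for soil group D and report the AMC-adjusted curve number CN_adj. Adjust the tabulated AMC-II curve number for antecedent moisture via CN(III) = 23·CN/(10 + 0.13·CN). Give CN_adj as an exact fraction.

CN_adj = 48300/523 ≈ 92.352

NRCS table: residential, 1-acre lots, soil group D → CN(II) = 84
Wet (AMC III): CN(III) = 23·84/(10 + 0.13·84) = 1932/(523/25) = 48300/523 ≈ 92.352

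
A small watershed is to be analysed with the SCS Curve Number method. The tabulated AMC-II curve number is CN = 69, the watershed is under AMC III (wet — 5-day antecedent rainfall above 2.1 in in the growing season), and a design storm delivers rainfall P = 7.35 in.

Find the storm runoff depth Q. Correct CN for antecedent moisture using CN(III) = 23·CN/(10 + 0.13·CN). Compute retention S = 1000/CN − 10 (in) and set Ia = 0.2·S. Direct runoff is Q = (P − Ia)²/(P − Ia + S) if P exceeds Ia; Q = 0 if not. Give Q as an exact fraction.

Wet (AMC III): CN(III) = 23·69/(10 + 0.13·69) = 1587/(1897/100) = 158700/1897 ≈ 83.658
S = 1000/(158700/1897) − 10 = 3100/1587 in ≈ 1.953 in
Ia = 0.2S: 0.2·1.953 = 0.391 in (exactly 620/1587)
Excess rainfall: 7.350 − 0.391 = 6.959 in; P > Ia so Q > 0
Runoff Q = (P−Ia)²/(P−Ia+S) = (6.959)²/(6.959+1.953) = 48791950321/8978896860 ≈ 5.434 in

Q = 48791950321/8978896860 in ≈ 5.434 in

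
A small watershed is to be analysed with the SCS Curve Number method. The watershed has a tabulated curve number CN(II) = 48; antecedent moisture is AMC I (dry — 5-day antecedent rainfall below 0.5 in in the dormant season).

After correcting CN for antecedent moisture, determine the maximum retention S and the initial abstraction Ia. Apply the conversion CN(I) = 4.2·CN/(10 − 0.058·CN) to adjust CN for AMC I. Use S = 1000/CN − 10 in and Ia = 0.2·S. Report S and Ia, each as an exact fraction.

S = 1625/63 in ≈ 25.794 in; Ia = 325/63 in ≈ 5.159 in

CN(I) from CN(II)=48: (4.2·48)/(10 − 0.058·48) = 12600/451 ≈ 27.938
S = 1000/(12600/451) − 10 = 1625/63 in ≈ 25.794 in
Ia = 0.2·(1625/63) = 325/63 in ≈ 5.159 in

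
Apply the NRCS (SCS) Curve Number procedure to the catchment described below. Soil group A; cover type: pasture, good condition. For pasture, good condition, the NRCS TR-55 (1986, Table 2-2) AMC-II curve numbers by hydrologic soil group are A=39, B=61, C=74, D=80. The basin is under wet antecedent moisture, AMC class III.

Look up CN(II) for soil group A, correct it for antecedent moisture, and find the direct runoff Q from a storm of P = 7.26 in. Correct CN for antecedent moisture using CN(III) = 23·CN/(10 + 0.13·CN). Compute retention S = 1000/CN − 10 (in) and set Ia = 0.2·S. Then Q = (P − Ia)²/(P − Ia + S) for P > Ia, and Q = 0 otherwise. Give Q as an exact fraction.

NRCS table: pasture, good condition, soil group A → CN(II) = 39
Wet (AMC III): CN(III) = 23·39/(10 + 0.13·39) = 897/(1507/100) = 89700/1507 ≈ 59.522
S = 1000/(89700/1507) − 10 = 6100/897 in ≈ 6.800 in
Initial abstraction Ia = S/5 = (6100/897)/5 = 1220/897 ≈ 1.360 in
Since P=7.260 > Ia=1.360: effective rainfall P−Ia = 264611/44850 in
Runoff Q = (P−Ia)²/(P−Ia+S) = (5.900)²/(5.900+6.800) = 70018981321/25547053350 ≈ 2.741 in

Q = 70018981321/25547053350 in ≈ 2.741 in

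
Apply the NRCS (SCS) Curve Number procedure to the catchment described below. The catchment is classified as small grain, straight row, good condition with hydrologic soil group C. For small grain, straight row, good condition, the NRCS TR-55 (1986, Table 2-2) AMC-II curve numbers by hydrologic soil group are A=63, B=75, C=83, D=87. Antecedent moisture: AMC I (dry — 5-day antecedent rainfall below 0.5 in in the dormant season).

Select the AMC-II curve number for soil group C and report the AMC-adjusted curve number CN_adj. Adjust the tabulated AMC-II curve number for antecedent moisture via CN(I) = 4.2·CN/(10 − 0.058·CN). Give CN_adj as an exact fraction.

NRCS table: small grain, straight row, good condition, soil group C → CN(II) = 83
Adjust CN=83 to AMC I: 4.2·83/(10 − 0.058·83) → (1743/5) ÷ (2593/500) = 174300/2593 ≈ 67.219

CN_adj = 174300/2593 ≈ 67.219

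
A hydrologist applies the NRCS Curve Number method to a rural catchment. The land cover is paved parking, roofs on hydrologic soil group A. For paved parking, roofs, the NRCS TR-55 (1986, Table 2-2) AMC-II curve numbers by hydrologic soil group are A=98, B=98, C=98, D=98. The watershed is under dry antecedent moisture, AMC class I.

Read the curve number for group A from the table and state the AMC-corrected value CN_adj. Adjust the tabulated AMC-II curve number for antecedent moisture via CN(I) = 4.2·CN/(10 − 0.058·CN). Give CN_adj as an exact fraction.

CN_adj = 102900/1079 ≈ 95.366

NRCS table: paved parking, roofs, soil group A → CN(II) = 98
CN(I) from CN(II)=98: (4.2·98)/(10 − 0.058·98) = 102900/1079 ≈ 95.366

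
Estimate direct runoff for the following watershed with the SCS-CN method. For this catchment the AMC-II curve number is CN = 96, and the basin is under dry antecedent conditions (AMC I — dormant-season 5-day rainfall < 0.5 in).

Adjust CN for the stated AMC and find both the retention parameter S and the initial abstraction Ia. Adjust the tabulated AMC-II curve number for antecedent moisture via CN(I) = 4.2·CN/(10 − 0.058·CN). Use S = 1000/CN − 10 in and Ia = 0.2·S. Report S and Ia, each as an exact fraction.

S = 125/126 in ≈ 0.992 in; Ia = 25/126 in ≈ 0.198 in

Dry (AMC I): CN(I) = 4.2·96/(10 − 0.058·96) = (2016/5)/(554/125) = 25200/277 ≈ 90.975
Retention S: 1000/CN − 10 with CN=90.975 → S = 125/126 ≈ 0.992 in
Ia = 0.2S: 0.2·0.992 = 0.198 in (exactly 25/126)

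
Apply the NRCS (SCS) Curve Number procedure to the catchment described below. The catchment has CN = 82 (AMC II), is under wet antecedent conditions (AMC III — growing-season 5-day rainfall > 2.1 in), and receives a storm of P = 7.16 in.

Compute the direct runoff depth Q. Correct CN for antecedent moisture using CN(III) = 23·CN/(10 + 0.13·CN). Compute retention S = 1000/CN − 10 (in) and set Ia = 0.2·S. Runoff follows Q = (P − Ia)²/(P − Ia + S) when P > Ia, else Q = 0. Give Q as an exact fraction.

Q = 26993504209/4403739275 in ≈ 6.130 in

Wet (AMC III): CN(III) = 23·82/(10 + 0.13·82) = 1886/(1033/50) = 94300/1033 ≈ 91.288
S = 1000/(94300/1033) − 10 = 900/943 in ≈ 0.954 in
Ia = 0.2·(900/943) = 180/943 in ≈ 0.191 in
Since P=7.160 > Ia=0.191: effective rainfall P−Ia = 164297/23575 in
Runoff Q = (P−Ia)²/(P−Ia+S) = (6.969)²/(6.969+0.954) = 26993504209/4403739275 ≈ 6.130 in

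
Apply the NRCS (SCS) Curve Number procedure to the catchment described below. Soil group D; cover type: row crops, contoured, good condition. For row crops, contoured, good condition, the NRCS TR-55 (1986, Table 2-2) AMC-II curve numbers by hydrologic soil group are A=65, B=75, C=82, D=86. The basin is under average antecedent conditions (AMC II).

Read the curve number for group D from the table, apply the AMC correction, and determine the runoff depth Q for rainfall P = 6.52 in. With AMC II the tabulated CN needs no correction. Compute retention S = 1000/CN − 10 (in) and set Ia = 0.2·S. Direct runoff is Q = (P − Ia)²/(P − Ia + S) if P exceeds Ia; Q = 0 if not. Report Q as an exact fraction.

NRCS table: row crops, contoured, good condition, soil group D → CN(II) = 86
AMC II — tabulated CN = 86 applies directly.
Max retention: S = 1000/86 − 10 = 70/43 in (≈ 1.628 in)
Ia = 0.2·(70/43) = 14/43 in ≈ 0.326 in
Since P=6.520 > Ia=0.326: effective rainfall P−Ia = 6659/1075 in
Q = (6659/1075)²/((6659/1075) + 70/43) = (44342281/1155625)/(8409/1075) = 44342281/9039675 in ≈ 4.905 in

Q = 44342281/9039675 in ≈ 4.905 in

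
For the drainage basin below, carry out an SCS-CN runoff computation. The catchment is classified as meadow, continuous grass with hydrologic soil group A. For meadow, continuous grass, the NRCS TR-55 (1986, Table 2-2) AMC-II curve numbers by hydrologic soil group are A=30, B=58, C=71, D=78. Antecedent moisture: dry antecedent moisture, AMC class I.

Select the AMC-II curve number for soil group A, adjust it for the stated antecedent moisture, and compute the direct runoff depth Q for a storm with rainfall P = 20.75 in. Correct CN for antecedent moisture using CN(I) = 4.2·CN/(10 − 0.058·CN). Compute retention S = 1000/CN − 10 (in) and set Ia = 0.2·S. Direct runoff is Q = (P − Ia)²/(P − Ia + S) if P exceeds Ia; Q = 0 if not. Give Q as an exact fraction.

Q = 120409/84492 in ≈ 1.425 in

NRCS table: meadow, continuous grass, soil group A → CN(II) = 30
Adjust CN=30 to AMC I: 4.2·30/(10 − 0.058·30) → 126 ÷ (413/50) = 900/59 ≈ 15.254
Max retention: S = 1000/(900/59) − 10 = 500/9 in (≈ 55.556 in)
Initial abstraction Ia = S/5 = (500/9)/5 = 100/9 ≈ 11.111 in
Since P=20.750 > Ia=11.111: effective rainfall P−Ia = 347/36 in
Q = (347/36)²/((347/36) + 500/9) = (120409/1296)/(2347/36) = 120409/84492 in ≈ 1.425 in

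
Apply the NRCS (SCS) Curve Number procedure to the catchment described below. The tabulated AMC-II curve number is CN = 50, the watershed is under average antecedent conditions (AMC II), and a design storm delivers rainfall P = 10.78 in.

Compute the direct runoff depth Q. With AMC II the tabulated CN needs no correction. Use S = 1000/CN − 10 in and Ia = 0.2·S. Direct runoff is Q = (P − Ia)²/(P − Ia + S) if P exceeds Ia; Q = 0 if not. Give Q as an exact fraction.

CN(II) = 50; AMC II needs no correction.
Retention S: 1000/CN − 10 with CN=50.000 → S = 10 ≈ 10.000 in
Initial abstraction Ia = S/5 = 10/5 = 2 ≈ 2.000 in
Excess rainfall: 10.780 − 2.000 = 8.780 in; P > Ia so Q > 0
Runoff Q = (P−Ia)²/(P−Ia+S) = (8.780)²/(8.780+10.000) = 192721/46950 ≈ 4.105 in

Q = 192721/46950 in ≈ 4.105 in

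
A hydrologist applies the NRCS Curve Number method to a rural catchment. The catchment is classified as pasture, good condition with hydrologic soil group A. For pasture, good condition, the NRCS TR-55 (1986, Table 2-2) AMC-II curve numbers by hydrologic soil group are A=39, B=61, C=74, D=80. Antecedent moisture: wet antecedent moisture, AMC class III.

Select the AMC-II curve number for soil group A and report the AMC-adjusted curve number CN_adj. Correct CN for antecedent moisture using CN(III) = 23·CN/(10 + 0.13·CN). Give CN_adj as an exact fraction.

CN_adj = 89700/1507 ≈ 59.522

NRCS table: pasture, good condition, soil group A → CN(II) = 39
Wet (AMC III): CN(III) = 23·39/(10 + 0.13·39) = 897/(1507/100) = 89700/1507 ≈ 59.522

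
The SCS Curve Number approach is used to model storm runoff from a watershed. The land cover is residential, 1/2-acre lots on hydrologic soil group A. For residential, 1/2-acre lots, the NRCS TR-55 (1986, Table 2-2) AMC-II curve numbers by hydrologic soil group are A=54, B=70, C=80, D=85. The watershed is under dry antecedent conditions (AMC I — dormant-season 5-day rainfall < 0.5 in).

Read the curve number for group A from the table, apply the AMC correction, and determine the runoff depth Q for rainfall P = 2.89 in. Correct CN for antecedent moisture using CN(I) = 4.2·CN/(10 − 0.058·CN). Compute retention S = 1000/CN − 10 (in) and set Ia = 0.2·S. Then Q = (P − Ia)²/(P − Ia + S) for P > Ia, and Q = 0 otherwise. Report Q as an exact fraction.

NRCS table: residential, 1/2-acre lots, soil group A → CN(II) = 54
CN(I) from CN(II)=54: (4.2·54)/(10 − 0.058·54) = 56700/1717 ≈ 33.023
S = 1000/(56700/1717) − 10 = 11500/567 in ≈ 20.282 in
Ia = 0.2·(11500/567) = 2300/567 in ≈ 4.056 in
P = 2.890 ≤ Ia = 4.056 in: entire storm abstracted, Q = 0.

Q = 0 in ≈ 0.000 in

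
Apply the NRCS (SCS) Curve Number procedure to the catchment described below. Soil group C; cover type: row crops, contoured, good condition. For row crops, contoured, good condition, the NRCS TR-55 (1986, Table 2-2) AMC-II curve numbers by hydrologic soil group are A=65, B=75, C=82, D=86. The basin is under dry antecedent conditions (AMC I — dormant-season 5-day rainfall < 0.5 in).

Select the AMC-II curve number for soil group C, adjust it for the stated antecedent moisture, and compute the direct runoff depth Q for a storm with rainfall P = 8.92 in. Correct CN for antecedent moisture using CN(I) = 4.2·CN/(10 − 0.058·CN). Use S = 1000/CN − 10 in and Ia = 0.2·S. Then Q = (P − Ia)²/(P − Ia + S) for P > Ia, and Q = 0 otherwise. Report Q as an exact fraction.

Q = 3192363001/674457175 in ≈ 4.733 in

NRCS table: row crops, contoured, good condition, soil group C → CN(II) = 82
Adjust CN=82 to AMC I: 4.2·82/(10 − 0.058·82) → (1722/5) ÷ (1311/250) = 28700/437 ≈ 65.675
Max retention: S = 1000/(28700/437) − 10 = 1500/287 in (≈ 5.226 in)
Initial abstraction Ia = S/5 = (1500/287)/5 = 300/287 ≈ 1.045 in
Since P=8.920 > Ia=1.045: effective rainfall P−Ia = 56501/7175 in
Q = (56501/7175)²/((56501/7175) + 1500/287) = (3192363001/51480625)/(94001/7175) = 3192363001/674457175 in ≈ 4.733 in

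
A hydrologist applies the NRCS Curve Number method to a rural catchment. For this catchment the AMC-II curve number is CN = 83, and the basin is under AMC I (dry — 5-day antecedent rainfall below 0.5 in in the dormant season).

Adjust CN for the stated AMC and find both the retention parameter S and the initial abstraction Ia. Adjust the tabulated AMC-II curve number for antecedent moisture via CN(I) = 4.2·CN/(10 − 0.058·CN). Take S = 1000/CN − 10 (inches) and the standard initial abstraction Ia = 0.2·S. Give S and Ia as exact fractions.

S = 8500/1743 in ≈ 4.877 in; Ia = 1700/1743 in ≈ 0.975 in

Adjust CN=83 to AMC I: 4.2·83/(10 − 0.058·83) → (1743/5) ÷ (2593/500) = 174300/2593 ≈ 67.219
Retention S: 1000/CN − 10 with CN=67.219 → S = 8500/1743 ≈ 4.877 in
Ia = 0.2S: 0.2·4.877 = 0.975 in (exactly 1700/1743)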